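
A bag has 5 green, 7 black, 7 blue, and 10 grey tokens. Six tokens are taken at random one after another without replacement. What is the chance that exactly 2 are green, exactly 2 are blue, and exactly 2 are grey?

Unordered draws without replacement: count favorable combinations over C(29,6).
Favorable = C(5,2) · C(7,0) · C(7,2) · C(10,2) = 9450; total = C(29,6) = 475020.
P = 9450/475020 = 15/754 ≈ 0.0199.

15/754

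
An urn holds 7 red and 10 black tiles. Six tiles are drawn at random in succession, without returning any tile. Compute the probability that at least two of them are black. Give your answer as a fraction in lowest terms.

Sum the hypergeometric tail for j = 2,…,6 black tiles.
Favorable = C(10,2)·C(7,4) + C(10,3)·C(7,3) + C(10,4)·C(7,2) + C(10,5)·C(7,1) + C(10,6)·C(7,0) = 12159; total = C(17,6) = 12376.
P = 12159/12376 = 1737/1768 ≈ 0.9825.

1737/1768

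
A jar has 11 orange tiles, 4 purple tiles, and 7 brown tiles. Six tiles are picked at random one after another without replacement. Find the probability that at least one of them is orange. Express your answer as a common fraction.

Use the complement: P(at least one orange) = 1 − P(no orange).
P(none) = C(11,6)/C(22,6) = 462/74613.
So P = 1 − 462/74613 = 321/323 ≈ 0.9938.

321/323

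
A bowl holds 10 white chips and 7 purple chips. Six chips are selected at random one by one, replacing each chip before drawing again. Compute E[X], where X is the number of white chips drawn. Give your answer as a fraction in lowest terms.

By linearity of expectation, E[X] = Σ P(draw i is white); each independent draw has P(white) = 10/17.
E[X] = 6 · 10/17 = 60/17 ≈ 3.5294.

60/17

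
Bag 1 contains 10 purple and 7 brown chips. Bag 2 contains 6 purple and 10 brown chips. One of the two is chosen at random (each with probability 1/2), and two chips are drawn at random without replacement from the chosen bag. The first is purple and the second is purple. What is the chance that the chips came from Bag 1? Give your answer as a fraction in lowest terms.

45/62

P(E | Bag 1) = 45/136; P(E | Bag 2) = 1/8.
P(E) = 1/2·45/136 + 1/2·1/8 = 31/136.
By Bayes' rule, P(Bag 1 | E) = 45/272 / 31/136 = 45/62 ≈ 0.7258.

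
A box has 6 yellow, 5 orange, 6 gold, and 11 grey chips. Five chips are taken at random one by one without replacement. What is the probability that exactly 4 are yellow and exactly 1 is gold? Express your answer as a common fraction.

Unordered draws without replacement: count favorable combinations over C(28,5).
Favorable = C(6,4) · C(5,0) · C(6,1) · C(11,0) = 90; total = C(28,5) = 98280.
P = 90/98280 = 1/1092 ≈ 0.0009.

1/1092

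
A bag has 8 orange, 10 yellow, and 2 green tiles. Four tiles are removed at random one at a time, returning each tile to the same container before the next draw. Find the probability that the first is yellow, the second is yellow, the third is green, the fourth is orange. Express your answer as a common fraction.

Multiply the conditional probability of each draw in order, with replacement (the composition resets each draw).
P = (10/20) · (10/20) · (2/20) · (8/20) = 1/100 ≈ 0.0100.

1/100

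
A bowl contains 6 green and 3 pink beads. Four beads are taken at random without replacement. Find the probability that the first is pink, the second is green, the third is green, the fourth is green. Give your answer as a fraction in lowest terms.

5/42

Multiply the conditional probability of each draw in order, without replacement, so each draw removes one from its color and from the total.
P = (3/9) · (6/8) · (5/7) · (4/6) = 5/42 ≈ 0.1190.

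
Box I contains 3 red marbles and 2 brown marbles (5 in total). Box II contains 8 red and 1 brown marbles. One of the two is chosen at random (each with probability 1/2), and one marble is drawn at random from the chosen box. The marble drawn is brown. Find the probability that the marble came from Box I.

18/23

P(brown | Box I) = 2/5; P(brown | Box II) = 1/9.
P(brown) = 1/2·2/5 + 1/2·1/9 = 23/90.
By Bayes' rule, P(Box I | brown) = 1/5 / 23/90 = 18/23 ≈ 0.7826.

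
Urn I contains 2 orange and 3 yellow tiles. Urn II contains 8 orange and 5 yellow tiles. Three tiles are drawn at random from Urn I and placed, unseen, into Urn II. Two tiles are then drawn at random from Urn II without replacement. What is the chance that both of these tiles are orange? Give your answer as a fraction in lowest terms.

Condition on how many of the transferred tiles are orange (from Urn I: 2 orange of 5; then Urn II has 16 total).
  0 orange: C(2,0)C(3,3)/C(5,3) = 1/10; then P = C(8,2)/C(16,2) = 7/30
  1 orange: C(2,1)C(3,2)/C(5,3) = 3/5; then P = C(9,2)/C(16,2) = 3/10
  2 orange: C(2,2)C(3,1)/C(5,3) = 3/10; then P = C(10,2)/C(16,2) = 3/8
P(both orange) = 379/1200 ≈ 0.3158.

379/1200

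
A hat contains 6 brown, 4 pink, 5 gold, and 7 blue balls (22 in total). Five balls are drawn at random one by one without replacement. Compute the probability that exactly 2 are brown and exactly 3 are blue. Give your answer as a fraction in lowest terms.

Unordered draws without replacement: count favorable combinations over C(22,5).
Favorable = C(6,2) · C(4,0) · C(5,0) · C(7,3) = 525; total = C(22,5) = 26334.
P = 525/26334 = 25/1254 ≈ 0.0199.

25/1254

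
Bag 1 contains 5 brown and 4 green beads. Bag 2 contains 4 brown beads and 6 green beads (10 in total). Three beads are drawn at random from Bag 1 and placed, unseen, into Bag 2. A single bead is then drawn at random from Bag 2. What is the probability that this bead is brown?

Condition on how many of the transferred beads are brown (from Bag 1: 5 brown of 9; then Bag 2 has 13 total).
  0 brown: C(5,0)C(4,3)/C(9,3) = 1/21; then P = 4/13
  1 brown: C(5,1)C(4,2)/C(9,3) = 5/14; then P = 5/13
  2 brown: C(5,2)C(4,1)/C(9,3) = 10/21; then P = 6/13
  3 brown: C(5,3)C(4,0)/C(9,3) = 5/42; then P = 7/13
P(brown from Bag 2) = 17/39 ≈ 0.4359.

17/39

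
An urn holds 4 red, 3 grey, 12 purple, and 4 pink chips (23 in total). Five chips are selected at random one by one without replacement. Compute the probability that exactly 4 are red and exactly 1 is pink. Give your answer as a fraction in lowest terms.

Unordered draws without replacement: count favorable combinations over C(23,5).
Favorable = C(4,4) · C(3,0) · C(12,0) · C(4,1) = 4; total = C(23,5) = 33649.
P = 4/33649 = 4/33649 ≈ 0.0001.

4/33649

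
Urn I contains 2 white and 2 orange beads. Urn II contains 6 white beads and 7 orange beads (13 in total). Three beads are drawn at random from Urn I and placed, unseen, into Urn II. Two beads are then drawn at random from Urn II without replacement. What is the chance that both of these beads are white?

49/240

Condition on how many of the transferred beads are white (from Urn I: 2 white of 4; then Urn II has 16 total).
  1 white: C(2,1)C(2,2)/C(4,3) = 1/2; then P = C(7,2)/C(16,2) = 7/40
  2 white: C(2,2)C(2,1)/C(4,3) = 1/2; then P = C(8,2)/C(16,2) = 7/30
P(both white) = 49/240 ≈ 0.2042.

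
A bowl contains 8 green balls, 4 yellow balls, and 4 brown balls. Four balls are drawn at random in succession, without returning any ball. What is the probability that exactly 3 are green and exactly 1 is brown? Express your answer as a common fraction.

Unordered draws without replacement: count favorable combinations over C(16,4).
Favorable = C(8,3) · C(4,0) · C(4,1) = 224; total = C(16,4) = 1820.
P = 224/1820 = 8/65 ≈ 0.1231.

8/65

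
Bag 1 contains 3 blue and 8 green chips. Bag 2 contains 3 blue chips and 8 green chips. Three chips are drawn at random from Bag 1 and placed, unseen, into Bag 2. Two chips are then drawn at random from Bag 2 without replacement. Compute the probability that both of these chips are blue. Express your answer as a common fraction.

Condition on how many of the transferred chips are blue (from Bag 1: 3 blue of 11; then Bag 2 has 14 total).
  0 blue: C(3,0)C(8,3)/C(11,3) = 56/165; then P = C(3,2)/C(14,2) = 3/91
  1 blue: C(3,1)C(8,2)/C(11,3) = 28/55; then P = C(4,2)/C(14,2) = 6/91
  2 blue: C(3,2)C(8,1)/C(11,3) = 8/55; then P = C(5,2)/C(14,2) = 10/91
  3 blue: C(3,3)C(8,0)/C(11,3) = 1/165; then P = C(6,2)/C(14,2) = 15/91
P(both blue) = 309/5005 ≈ 0.0617.

309/5005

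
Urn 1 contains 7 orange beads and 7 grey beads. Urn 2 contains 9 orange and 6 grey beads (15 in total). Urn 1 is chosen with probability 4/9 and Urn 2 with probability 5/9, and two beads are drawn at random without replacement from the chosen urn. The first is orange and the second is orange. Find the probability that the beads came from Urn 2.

13/20

P(E | Urn 1) = 3/13; P(E | Urn 2) = 12/35.
P(E) = 4/9·3/13 + 5/9·12/35 = 80/273.
By Bayes' rule, P(Urn 2 | E) = 4/21 / 80/273 = 13/20 ≈ 0.6500.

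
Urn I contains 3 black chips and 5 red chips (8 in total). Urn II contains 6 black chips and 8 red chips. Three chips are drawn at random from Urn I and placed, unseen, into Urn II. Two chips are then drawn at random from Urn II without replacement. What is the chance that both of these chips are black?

309/1904

Condition on how many of the transferred chips are black (from Urn I: 3 black of 8; then Urn II has 17 total).
  0 black: C(3,0)C(5,3)/C(8,3) = 5/28; then P = C(6,2)/C(17,2) = 15/136
  1 black: C(3,1)C(5,2)/C(8,3) = 15/28; then P = C(7,2)/C(17,2) = 21/136
  2 black: C(3,2)C(5,1)/C(8,3) = 15/56; then P = C(8,2)/C(17,2) = 7/34
  3 black: C(3,3)C(5,0)/C(8,3) = 1/56; then P = C(9,2)/C(17,2) = 9/34
P(both black) = 309/1904 ≈ 0.1623.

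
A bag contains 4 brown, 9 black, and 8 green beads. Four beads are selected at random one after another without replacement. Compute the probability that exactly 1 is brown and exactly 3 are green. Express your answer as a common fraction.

Unordered draws without replacement: count favorable combinations over C(21,4).
Favorable = C(4,1) · C(9,0) · C(8,3) = 224; total = C(21,4) = 5985.
P = 224/5985 = 32/855 ≈ 0.0374.

32/855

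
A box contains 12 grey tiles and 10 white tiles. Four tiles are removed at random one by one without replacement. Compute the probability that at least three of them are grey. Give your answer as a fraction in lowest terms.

Sum the hypergeometric tail for j = 3,…,4 grey tiles.
Favorable = C(12,3)·C(10,1) + C(12,4)·C(10,0) = 2695; total = C(22,4) = 7315.
P = 2695/7315 = 7/19 ≈ 0.3684.

7/19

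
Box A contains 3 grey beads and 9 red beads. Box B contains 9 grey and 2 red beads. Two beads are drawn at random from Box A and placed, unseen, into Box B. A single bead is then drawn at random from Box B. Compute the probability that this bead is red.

Condition on how many of the transferred beads are red (from Box A: 9 red of 12; then Box B has 13 total).
  0 red: C(9,0)C(3,2)/C(12,2) = 1/22; then P = 2/13
  1 red: C(9,1)C(3,1)/C(12,2) = 9/22; then P = 3/13
  2 red: C(9,2)C(3,0)/C(12,2) = 6/11; then P = 4/13
P(red from Box B) = 7/26 ≈ 0.2692.

7/26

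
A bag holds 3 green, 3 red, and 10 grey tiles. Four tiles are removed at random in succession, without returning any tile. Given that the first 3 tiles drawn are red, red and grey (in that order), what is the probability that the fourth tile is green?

3/13

After removing 2 red, 1 grey, the bag has 3 green out of 13 remaining.
P(fourth is green | given) = 3/13 ≈ 0.2308.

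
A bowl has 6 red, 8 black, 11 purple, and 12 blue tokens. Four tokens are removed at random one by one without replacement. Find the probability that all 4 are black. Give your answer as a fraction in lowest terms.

2/1887

Unordered draws without replacement: count favorable combinations over C(37,4).
Favorable = C(6,0) · C(8,4) · C(11,0) · C(12,0) = 70; total = C(37,4) = 66045.
P = 70/66045 = 2/1887 ≈ 0.0011.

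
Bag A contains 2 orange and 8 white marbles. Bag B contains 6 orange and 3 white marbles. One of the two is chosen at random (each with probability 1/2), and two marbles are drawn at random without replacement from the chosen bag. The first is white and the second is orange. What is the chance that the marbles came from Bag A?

P(E | Bag A) = 8/45; P(E | Bag B) = 1/4.
P(E) = 1/2·8/45 + 1/2·1/4 = 77/360.
By Bayes' rule, P(Bag A | E) = 4/45 / 77/360 = 32/77 ≈ 0.4156.

32/77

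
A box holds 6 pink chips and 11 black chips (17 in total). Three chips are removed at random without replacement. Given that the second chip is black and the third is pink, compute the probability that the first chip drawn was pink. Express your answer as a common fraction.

1/3

P(first=pink and the second chip is black and the third is pink) = (6/17)·(11/16)·(5/15) = 11/136.
P(E) = Σ over first color = 11/136 + 11/68 = 33/136.
By Bayes, P(first=pink | E) = 11/136 / 33/136 = 1/3 ≈ 0.3333.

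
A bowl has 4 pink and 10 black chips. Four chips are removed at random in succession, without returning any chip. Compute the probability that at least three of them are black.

Sum the hypergeometric tail for j = 3,…,4 black chips.
Favorable = C(10,3)·C(4,1) + C(10,4)·C(4,0) = 690; total = C(14,4) = 1001.
P = 690/1001 = 690/1001 ≈ 0.6893.

690/1001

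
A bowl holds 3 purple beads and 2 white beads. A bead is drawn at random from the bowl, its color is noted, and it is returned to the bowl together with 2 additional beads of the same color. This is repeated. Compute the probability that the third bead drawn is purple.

3/5

Sum over the four possibilities for the first two draws (purple/not-purple each), tracking how the purple count and total change by +2 per draw.
P(third is purple) = 3/5 ≈ 0.6000. (In a Pólya urn every draw has the same marginal probability 3/5.)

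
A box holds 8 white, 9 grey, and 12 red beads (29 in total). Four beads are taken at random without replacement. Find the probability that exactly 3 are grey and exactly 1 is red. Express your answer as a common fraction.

Unordered draws without replacement: count favorable combinations over C(29,4).
Favorable = C(8,0) · C(9,3) · C(12,1) = 1008; total = C(29,4) = 23751.
P = 1008/23751 = 16/377 ≈ 0.0424.

16/377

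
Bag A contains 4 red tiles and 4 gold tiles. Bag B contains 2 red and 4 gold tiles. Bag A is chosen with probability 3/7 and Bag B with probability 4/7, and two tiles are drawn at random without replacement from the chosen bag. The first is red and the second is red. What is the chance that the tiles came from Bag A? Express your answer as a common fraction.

P(E | Bag A) = 3/14; P(E | Bag B) = 1/15.
P(E) = 3/7·3/14 + 4/7·1/15 = 191/1470.
By Bayes' rule, P(Bag A | E) = 9/98 / 191/1470 = 135/191 ≈ 0.7068.

135/191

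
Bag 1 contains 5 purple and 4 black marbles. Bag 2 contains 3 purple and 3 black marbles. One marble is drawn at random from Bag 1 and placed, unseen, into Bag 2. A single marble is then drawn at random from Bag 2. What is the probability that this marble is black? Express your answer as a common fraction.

31/63

Condition on how many of the transferred marbles are black (from Bag 1: 4 black of 9; then Bag 2 has 7 total).
  0 black: C(4,0)C(5,1)/C(9,1) = 5/9; then P = 3/7
  1 black: C(4,1)C(5,0)/C(9,1) = 4/9; then P = 4/7
P(black from Bag 2) = 31/63 ≈ 0.4921.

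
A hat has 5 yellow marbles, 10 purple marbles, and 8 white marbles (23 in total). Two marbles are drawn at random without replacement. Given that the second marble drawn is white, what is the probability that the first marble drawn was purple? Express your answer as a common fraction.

5/11

P(first=purple and the second marble drawn is white) = (10/23)·(8/22) = 40/253.
P(the second marble drawn is white) = Σ over first color = 20/253 + 40/253 + 28/253 = 8/23.
By Bayes, P(first=purple | the second marble drawn is white) = 40/253 / 8/23 = 5/11 ≈ 0.4545.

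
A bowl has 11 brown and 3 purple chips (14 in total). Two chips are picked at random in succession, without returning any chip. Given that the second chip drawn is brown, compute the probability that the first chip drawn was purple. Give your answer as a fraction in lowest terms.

3/13

P(first=purple and the second chip drawn is brown) = (3/14)·(11/13) = 33/182.
P(the second chip drawn is brown) = Σ over first color = 55/91 + 33/182 = 11/14.
By Bayes, P(first=purple | the second chip drawn is brown) = 33/182 / 11/14 = 3/13 ≈ 0.2308.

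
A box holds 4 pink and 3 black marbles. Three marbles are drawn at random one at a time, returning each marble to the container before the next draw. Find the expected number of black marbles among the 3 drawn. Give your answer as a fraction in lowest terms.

9/7

By linearity of expectation, E[X] = Σ P(draw i is black); each independent draw has P(black) = 3/7.
E[X] = 3 · 3/7 = 9/7 ≈ 1.2857.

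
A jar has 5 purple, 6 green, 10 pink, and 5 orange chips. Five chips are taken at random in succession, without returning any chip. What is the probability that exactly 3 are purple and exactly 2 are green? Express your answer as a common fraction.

Unordered draws without replacement: count favorable combinations over C(26,5).
Favorable = C(5,3) · C(6,2) · C(10,0) · C(5,0) = 150; total = C(26,5) = 65780.
P = 150/65780 = 15/6578 ≈ 0.0023.

15/6578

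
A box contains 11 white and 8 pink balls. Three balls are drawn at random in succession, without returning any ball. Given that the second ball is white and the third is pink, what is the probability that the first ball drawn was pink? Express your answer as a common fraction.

7/17

P(first=pink and the second ball is white and the third is pink) = (8/19)·(11/18)·(7/17) = 308/2907.
P(E) = Σ over first color = 440/2907 + 308/2907 = 44/171.
By Bayes, P(first=pink | E) = 308/2907 / 44/171 = 7/17 ≈ 0.4118.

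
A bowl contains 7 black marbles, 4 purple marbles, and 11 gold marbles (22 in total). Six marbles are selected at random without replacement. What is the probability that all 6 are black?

Unordered draws without replacement: count favorable combinations over C(22,6).
Favorable = C(7,6) · C(4,0) · C(11,0) = 7; total = C(22,6) = 74613.
P = 7/74613 = 1/10659 ≈ 0.0001.

1/10659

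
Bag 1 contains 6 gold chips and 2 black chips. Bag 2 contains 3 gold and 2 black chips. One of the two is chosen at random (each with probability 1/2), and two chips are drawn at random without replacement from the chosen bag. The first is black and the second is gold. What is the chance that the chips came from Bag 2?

7/12

P(E | Bag 1) = 3/14; P(E | Bag 2) = 3/10.
P(E) = 1/2·3/14 + 1/2·3/10 = 9/35.
By Bayes' rule, P(Bag 2 | E) = 3/20 / 9/35 = 7/12 ≈ 0.5833.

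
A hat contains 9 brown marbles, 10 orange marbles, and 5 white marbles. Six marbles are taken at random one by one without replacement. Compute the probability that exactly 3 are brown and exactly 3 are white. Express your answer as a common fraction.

30/4807

Unordered draws without replacement: count favorable combinations over C(24,6).
Favorable = C(9,3) · C(10,0) · C(5,3) = 840; total = C(24,6) = 134596.
P = 840/134596 = 30/4807 ≈ 0.0062.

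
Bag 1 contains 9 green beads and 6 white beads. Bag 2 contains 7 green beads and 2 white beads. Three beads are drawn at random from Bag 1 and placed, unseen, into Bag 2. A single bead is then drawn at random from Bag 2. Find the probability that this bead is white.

Condition on how many of the transferred beads are white (from Bag 1: 6 white of 15; then Bag 2 has 12 total).
  0 white: C(6,0)C(9,3)/C(15,3) = 12/65; then P = 2/12
  1 white: C(6,1)C(9,2)/C(15,3) = 216/455; then P = 3/12
  2 white: C(6,2)C(9,1)/C(15,3) = 27/91; then P = 4/12
  3 white: C(6,3)C(9,0)/C(15,3) = 4/91; then P = 5/12
P(white from Bag 2) = 4/15 ≈ 0.2667.

4/15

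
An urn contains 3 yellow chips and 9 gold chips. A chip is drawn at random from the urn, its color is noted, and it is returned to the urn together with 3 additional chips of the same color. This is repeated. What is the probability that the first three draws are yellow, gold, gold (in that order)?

1/10

Track the composition after each reinforcement of +3.
P = (3/12) · (9/15) · (12/18) = 1/10 ≈ 0.1000.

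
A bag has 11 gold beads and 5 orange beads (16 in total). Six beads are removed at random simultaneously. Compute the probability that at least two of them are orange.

17/26

Sum the hypergeometric tail for j = 2,…,5 orange beads.
Favorable = C(5,2)·C(11,4) + C(5,3)·C(11,3) + C(5,4)·C(11,2) + C(5,5)·C(11,1) = 5236; total = C(16,6) = 8008.
P = 5236/8008 = 17/26 ≈ 0.6538.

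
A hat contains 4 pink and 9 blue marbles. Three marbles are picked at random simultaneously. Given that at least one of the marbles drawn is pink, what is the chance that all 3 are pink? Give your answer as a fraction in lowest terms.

2/101

P(all 3 pink) = C(4,3)/C(13,3) = 2/143; P(at least one pink) = 1 − C(9,3)/C(13,3) = 101/143.
Since 'all 3 pink' ⊆ 'at least one pink', P(all 3 | at least one) = 2/143 / 101/143 = 2/101 ≈ 0.0198.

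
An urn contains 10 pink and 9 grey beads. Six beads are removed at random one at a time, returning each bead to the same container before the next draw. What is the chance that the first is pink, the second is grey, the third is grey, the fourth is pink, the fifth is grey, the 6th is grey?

Multiply the conditional probability of each draw in order, with replacement (the composition resets each draw).
P = (10/19) · (9/19) · (9/19) · (10/19) · (9/19) · (9/19) = 656100/47045881 ≈ 0.0139.

656100/47045881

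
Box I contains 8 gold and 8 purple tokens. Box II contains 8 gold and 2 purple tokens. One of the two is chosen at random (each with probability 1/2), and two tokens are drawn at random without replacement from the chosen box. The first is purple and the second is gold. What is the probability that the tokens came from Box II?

2/5

P(E | Box I) = 4/15; P(E | Box II) = 8/45.
P(E) = 1/2·4/15 + 1/2·8/45 = 2/9.
By Bayes' rule, P(Box II | E) = 4/45 / 2/9 = 2/5 ≈ 0.4000.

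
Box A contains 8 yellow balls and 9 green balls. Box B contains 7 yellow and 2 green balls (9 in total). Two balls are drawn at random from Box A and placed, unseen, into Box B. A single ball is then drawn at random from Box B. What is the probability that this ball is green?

52/187

Condition on how many of the transferred balls are green (from Box A: 9 green of 17; then Box B has 11 total).
  0 green: C(9,0)C(8,2)/C(17,2) = 7/34; then P = 2/11
  1 green: C(9,1)C(8,1)/C(17,2) = 9/17; then P = 3/11
  2 green: C(9,2)C(8,0)/C(17,2) = 9/34; then P = 4/11
P(green from Box B) = 52/187 ≈ 0.2781.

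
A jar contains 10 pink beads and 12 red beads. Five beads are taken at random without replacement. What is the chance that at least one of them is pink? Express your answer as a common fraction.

Use the complement: P(at least one pink) = 1 − P(no pink).
P(none) = C(12,5)/C(22,5) = 792/26334.
So P = 1 − 792/26334 = 129/133 ≈ 0.9699.

129/133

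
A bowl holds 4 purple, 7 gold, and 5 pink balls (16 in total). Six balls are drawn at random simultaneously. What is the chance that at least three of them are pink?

Sum the hypergeometric tail for j = 3,…,5 pink balls.
Favorable = C(5,3)·C(11,3) + C(5,4)·C(11,2) + C(5,5)·C(11,1) = 1936; total = C(16,6) = 8008.
P = 1936/8008 = 22/91 ≈ 0.2418.

22/91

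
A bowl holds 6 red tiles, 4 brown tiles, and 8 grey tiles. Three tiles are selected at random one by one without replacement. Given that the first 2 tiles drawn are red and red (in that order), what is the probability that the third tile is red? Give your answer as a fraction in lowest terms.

After removing 2 red, the bowl has 4 red out of 16 remaining.
P(third is red | given) = 4/16 = 1/4 ≈ 0.2500.

1/4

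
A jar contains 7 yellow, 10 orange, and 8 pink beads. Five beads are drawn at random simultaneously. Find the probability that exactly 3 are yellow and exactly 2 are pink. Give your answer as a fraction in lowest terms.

14/759

Unordered draws without replacement: count favorable combinations over C(25,5).
Favorable = C(7,3) · C(10,0) · C(8,2) = 980; total = C(25,5) = 53130.
P = 980/53130 = 14/759 ≈ 0.0184.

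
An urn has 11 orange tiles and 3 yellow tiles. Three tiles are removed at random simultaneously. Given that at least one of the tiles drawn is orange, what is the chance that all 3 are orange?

P(all 3 orange) = C(11,3)/C(14,3) = 165/364; P(at least one orange) = 1 − C(3,3)/C(14,3) = 363/364.
Since 'all 3 orange' ⊆ 'at least one orange', P(all 3 | at least one) = 165/364 / 363/364 = 5/11 ≈ 0.4545.

5/11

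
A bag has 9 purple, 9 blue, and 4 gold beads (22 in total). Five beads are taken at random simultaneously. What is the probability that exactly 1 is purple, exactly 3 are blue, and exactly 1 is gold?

Unordered draws without replacement: count favorable combinations over C(22,5).
Favorable = C(9,1) · C(9,3) · C(4,1) = 3024; total = C(22,5) = 26334.
P = 3024/26334 = 24/209 ≈ 0.1148.

24/209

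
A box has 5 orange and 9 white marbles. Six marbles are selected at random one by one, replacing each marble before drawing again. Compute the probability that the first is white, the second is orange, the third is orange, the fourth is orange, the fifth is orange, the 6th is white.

50625/7529536

Multiply the conditional probability of each draw in order, with replacement (the composition resets each draw).
P = (9/14) · (5/14) · (5/14) · (5/14) · (5/14) · (9/14) = 50625/7529536 ≈ 0.0067.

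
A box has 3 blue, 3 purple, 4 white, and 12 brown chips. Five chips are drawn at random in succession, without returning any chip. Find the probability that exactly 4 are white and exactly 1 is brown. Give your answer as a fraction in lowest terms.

2/4389

Unordered draws without replacement: count favorable combinations over C(22,5).
Favorable = C(3,0) · C(3,0) · C(4,4) · C(12,1) = 12; total = C(22,5) = 26334.
P = 12/26334 = 2/4389 ≈ 0.0005.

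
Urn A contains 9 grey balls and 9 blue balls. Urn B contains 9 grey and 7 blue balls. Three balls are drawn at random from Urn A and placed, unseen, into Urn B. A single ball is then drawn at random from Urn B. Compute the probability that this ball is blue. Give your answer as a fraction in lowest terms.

17/38

Condition on how many of the transferred balls are blue (from Urn A: 9 blue of 18; then Urn B has 19 total).
  0 blue: C(9,0)C(9,3)/C(18,3) = 7/68; then P = 7/19
  1 blue: C(9,1)C(9,2)/C(18,3) = 27/68; then P = 8/19
  2 blue: C(9,2)C(9,1)/C(18,3) = 27/68; then P = 9/19
  3 blue: C(9,3)C(9,0)/C(18,3) = 7/68; then P = 10/19
P(blue from Urn B) = 17/38 ≈ 0.4474.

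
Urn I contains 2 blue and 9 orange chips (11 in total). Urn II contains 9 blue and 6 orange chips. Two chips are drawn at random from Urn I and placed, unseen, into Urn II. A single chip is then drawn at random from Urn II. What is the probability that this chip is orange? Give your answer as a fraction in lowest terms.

Condition on how many of the transferred chips are orange (from Urn I: 9 orange of 11; then Urn II has 17 total).
  0 orange: C(9,0)C(2,2)/C(11,2) = 1/55; then P = 6/17
  1 orange: C(9,1)C(2,1)/C(11,2) = 18/55; then P = 7/17
  2 orange: C(9,2)C(2,0)/C(11,2) = 36/55; then P = 8/17
P(orange from Urn II) = 84/187 ≈ 0.4492.

84/187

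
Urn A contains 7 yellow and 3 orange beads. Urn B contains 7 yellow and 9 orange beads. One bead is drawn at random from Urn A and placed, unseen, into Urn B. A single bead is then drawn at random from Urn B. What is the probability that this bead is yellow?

77/170

Condition on how many of the transferred beads are yellow (from Urn A: 7 yellow of 10; then Urn B has 17 total).
  0 yellow: C(7,0)C(3,1)/C(10,1) = 3/10; then P = 7/17
  1 yellow: C(7,1)C(3,0)/C(10,1) = 7/10; then P = 8/17
P(yellow from Urn B) = 77/170 ≈ 0.4529.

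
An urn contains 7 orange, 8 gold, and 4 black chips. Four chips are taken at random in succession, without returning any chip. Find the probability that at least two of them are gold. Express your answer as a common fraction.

Sum the hypergeometric tail for j = 2,…,4 gold chips.
Favorable = C(8,2)·C(11,2) + C(8,3)·C(11,1) + C(8,4)·C(11,0) = 2226; total = C(19,4) = 3876.
P = 2226/3876 = 371/646 ≈ 0.5743.

371/646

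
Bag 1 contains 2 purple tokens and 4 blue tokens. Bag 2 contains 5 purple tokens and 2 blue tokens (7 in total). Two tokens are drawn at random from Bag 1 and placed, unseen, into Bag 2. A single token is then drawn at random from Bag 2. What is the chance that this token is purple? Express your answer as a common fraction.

Condition on how many of the transferred tokens are purple (from Bag 1: 2 purple of 6; then Bag 2 has 9 total).
  0 purple: C(2,0)C(4,2)/C(6,2) = 2/5; then P = 5/9
  1 purple: C(2,1)C(4,1)/C(6,2) = 8/15; then P = 6/9
  2 purple: C(2,2)C(4,0)/C(6,2) = 1/15; then P = 7/9
P(purple from Bag 2) = 17/27 ≈ 0.6296.

17/27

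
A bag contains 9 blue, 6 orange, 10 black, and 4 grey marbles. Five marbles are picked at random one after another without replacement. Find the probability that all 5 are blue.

2/1885

Unordered draws without replacement: count favorable combinations over C(29,5).
Favorable = C(9,5) · C(6,0) · C(10,0) · C(4,0) = 126; total = C(29,5) = 118755.
P = 126/118755 = 2/1885 ≈ 0.0011.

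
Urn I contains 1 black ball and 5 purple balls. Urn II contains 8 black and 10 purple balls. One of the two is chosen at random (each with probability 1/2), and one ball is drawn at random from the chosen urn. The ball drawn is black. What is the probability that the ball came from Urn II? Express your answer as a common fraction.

8/11

P(black | Urn I) = 1/6; P(black | Urn II) = 4/9.
P(black) = 1/2·1/6 + 1/2·4/9 = 11/36.
By Bayes' rule, P(Urn II | black) = 2/9 / 11/36 = 8/11 ≈ 0.7273.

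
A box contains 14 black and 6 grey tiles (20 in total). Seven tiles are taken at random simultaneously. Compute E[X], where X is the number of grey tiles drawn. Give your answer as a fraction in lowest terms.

21/10

By linearity of expectation, E[X] = Σ P(draw i is grey); by symmetry each draw (even without replacement) has P(grey) = 6/20.
E[X] = 7 · 6/20 = 21/10 ≈ 2.1000.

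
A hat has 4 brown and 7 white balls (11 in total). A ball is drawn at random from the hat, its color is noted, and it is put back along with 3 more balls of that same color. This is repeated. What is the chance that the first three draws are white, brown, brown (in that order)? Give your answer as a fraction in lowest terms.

14/187

Track the composition after each reinforcement of +3.
P = (7/11) · (4/14) · (7/17) = 14/187 ≈ 0.0749.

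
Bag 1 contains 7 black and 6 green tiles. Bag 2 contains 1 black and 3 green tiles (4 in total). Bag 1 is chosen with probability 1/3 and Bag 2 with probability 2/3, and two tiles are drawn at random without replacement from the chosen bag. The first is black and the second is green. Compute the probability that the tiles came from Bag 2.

13/20

P(E | Bag 1) = 7/26; P(E | Bag 2) = 1/4.
P(E) = 1/3·7/26 + 2/3·1/4 = 10/39.
By Bayes' rule, P(Bag 2 | E) = 1/6 / 10/39 = 13/20 ≈ 0.6500.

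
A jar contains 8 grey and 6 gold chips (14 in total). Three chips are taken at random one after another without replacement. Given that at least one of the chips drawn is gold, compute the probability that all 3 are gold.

5/77

P(all 3 gold) = C(6,3)/C(14,3) = 5/91; P(at least one gold) = 1 − C(8,3)/C(14,3) = 11/13.
Since 'all 3 gold' ⊆ 'at least one gold', P(all 3 | at least one) = 5/91 / 11/13 = 5/77 ≈ 0.0649.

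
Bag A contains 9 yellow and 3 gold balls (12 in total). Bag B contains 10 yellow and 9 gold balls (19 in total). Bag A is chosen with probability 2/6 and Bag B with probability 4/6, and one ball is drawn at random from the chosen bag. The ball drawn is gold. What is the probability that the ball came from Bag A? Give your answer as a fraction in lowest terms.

19/91

P(gold | Bag A) = 1/4; P(gold | Bag B) = 9/19.
P(gold) = 1/3·1/4 + 2/3·9/19 = 91/228.
By Bayes' rule, P(Bag A | gold) = 1/12 / 91/228 = 19/91 ≈ 0.2088.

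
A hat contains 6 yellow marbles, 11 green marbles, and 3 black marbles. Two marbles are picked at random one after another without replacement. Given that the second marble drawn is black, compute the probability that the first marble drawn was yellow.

6/19

P(first=yellow and the second marble drawn is black) = (6/20)·(3/19) = 9/190.
P(the second marble drawn is black) = Σ over first color = 9/190 + 33/380 + 3/190 = 3/20.
By Bayes, P(first=yellow | the second marble drawn is black) = 9/190 / 3/20 = 6/19 ≈ 0.3158.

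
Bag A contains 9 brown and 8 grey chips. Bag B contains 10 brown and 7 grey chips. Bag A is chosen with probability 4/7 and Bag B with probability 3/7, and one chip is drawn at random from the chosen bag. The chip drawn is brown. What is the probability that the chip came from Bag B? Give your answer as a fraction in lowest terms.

P(brown | Bag A) = 9/17; P(brown | Bag B) = 10/17.
P(brown) = 4/7·9/17 + 3/7·10/17 = 66/119.
By Bayes' rule, P(Bag B | brown) = 30/119 / 66/119 = 5/11 ≈ 0.4545.

5/11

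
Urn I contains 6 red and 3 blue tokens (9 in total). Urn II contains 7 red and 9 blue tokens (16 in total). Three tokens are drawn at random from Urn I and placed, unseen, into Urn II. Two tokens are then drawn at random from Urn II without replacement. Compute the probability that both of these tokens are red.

145/684

Condition on how many of the transferred tokens are red (from Urn I: 6 red of 9; then Urn II has 19 total).
  0 red: C(6,0)C(3,3)/C(9,3) = 1/84; then P = C(7,2)/C(19,2) = 7/57
  1 red: C(6,1)C(3,2)/C(9,3) = 3/14; then P = C(8,2)/C(19,2) = 28/171
  2 red: C(6,2)C(3,1)/C(9,3) = 15/28; then P = C(9,2)/C(19,2) = 4/19
  3 red: C(6,3)C(3,0)/C(9,3) = 5/21; then P = C(10,2)/C(19,2) = 5/19
P(both red) = 145/684 ≈ 0.2120.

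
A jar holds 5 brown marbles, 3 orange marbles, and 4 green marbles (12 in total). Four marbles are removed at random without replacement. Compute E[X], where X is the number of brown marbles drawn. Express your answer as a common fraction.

5/3

By linearity of expectation, E[X] = Σ P(draw i is brown); by symmetry each draw (even without replacement) has P(brown) = 5/12.
E[X] = 4 · 5/12 = 5/3 ≈ 1.6667.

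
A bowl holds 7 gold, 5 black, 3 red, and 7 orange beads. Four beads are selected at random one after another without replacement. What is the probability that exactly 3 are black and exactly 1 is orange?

2/209

Unordered draws without replacement: count favorable combinations over C(22,4).
Favorable = C(7,0) · C(5,3) · C(3,0) · C(7,1) = 70; total = C(22,4) = 7315.
P = 70/7315 = 2/209 ≈ 0.0096.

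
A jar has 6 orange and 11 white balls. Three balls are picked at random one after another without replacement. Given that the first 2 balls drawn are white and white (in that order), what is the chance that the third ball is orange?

2/5

After removing 2 white, the jar has 6 orange out of 15 remaining.
P(third is orange | given) = 6/15 = 2/5 ≈ 0.4000.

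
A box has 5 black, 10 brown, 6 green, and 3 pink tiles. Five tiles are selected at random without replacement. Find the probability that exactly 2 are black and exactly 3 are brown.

Unordered draws without replacement: count favorable combinations over C(24,5).
Favorable = C(5,2) · C(10,3) · C(6,0) · C(3,0) = 1200; total = C(24,5) = 42504.
P = 1200/42504 = 50/1771 ≈ 0.0282.

50/1771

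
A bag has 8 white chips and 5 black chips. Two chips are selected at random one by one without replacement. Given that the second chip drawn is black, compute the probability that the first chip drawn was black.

P(first=black and the second chip drawn is black) = (5/13)·(4/12) = 5/39.
P(the second chip drawn is black) = Σ over first color = 10/39 + 5/39 = 5/13.
By Bayes, P(first=black | the second chip drawn is black) = 5/39 / 5/13 = 1/3 ≈ 0.3333.

1/3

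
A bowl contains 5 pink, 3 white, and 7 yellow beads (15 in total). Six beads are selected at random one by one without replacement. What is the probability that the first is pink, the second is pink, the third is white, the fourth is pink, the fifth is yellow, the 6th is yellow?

Multiply the conditional probability of each draw in order, without replacement, so each draw removes one from its color and from the total.
P = (5/15) · (4/14) · (3/13) · (3/12) · (7/11) · (6/10) = 3/1430 ≈ 0.0021.

3/1430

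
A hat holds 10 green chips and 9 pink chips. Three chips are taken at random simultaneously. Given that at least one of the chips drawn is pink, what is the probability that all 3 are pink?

28/283

P(all 3 pink) = C(9,3)/C(19,3) = 28/323; P(at least one pink) = 1 − C(10,3)/C(19,3) = 283/323.
Since 'all 3 pink' ⊆ 'at least one pink', P(all 3 | at least one) = 28/323 / 283/323 = 28/283 ≈ 0.0989.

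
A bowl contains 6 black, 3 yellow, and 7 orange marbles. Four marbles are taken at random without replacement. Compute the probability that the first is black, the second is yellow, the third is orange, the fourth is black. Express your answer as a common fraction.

3/208

Multiply the conditional probability of each draw in order, without replacement, so each draw removes one from its color and from the total.
P = (6/16) · (3/15) · (7/14) · (5/13) = 3/208 ≈ 0.0144.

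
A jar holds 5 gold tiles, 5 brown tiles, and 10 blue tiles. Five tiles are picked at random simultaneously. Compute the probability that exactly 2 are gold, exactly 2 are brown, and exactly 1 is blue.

125/1938

Unordered draws without replacement: count favorable combinations over C(20,5).
Favorable = C(5,2) · C(5,2) · C(10,1) = 1000; total = C(20,5) = 15504.
P = 1000/15504 = 125/1938 ≈ 0.0645.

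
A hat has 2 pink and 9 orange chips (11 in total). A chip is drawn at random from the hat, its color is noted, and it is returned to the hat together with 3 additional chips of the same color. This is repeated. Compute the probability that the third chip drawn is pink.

Sum over the four possibilities for the first two draws (pink/not-pink each), tracking how the pink count and total change by +3 per draw.
P(third is pink) = 2/11 ≈ 0.1818. (In a Pólya urn every draw has the same marginal probability 2/11.)

2/11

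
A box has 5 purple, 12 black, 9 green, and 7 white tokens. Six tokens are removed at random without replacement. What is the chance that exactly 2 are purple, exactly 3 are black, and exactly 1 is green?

Unordered draws without replacement: count favorable combinations over C(33,6).
Favorable = C(5,2) · C(12,3) · C(9,1) · C(7,0) = 19800; total = C(33,6) = 1107568.
P = 19800/1107568 = 225/12586 ≈ 0.0179.

225/12586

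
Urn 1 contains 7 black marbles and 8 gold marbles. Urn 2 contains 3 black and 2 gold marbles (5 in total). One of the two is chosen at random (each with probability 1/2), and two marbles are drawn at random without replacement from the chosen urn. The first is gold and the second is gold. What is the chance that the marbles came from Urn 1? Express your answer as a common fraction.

8/11

P(E | Urn 1) = 4/15; P(E | Urn 2) = 1/10.
P(E) = 1/2·4/15 + 1/2·1/10 = 11/60.
By Bayes' rule, P(Urn 1 | E) = 2/15 / 11/60 = 8/11 ≈ 0.7273.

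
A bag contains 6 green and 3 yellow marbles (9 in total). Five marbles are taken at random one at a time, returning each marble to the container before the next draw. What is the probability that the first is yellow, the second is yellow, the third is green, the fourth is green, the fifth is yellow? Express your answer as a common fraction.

4/243

Multiply the conditional probability of each draw in order, with replacement (the composition resets each draw).
P = (3/9) · (3/9) · (6/9) · (6/9) · (3/9) = 4/243 ≈ 0.0165.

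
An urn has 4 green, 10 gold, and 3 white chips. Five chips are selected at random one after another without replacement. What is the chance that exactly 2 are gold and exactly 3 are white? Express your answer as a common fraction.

45/6188

Unordered draws without replacement: count favorable combinations over C(17,5).
Favorable = C(4,0) · C(10,2) · C(3,3) = 45; total = C(17,5) = 6188.
P = 45/6188 = 45/6188 ≈ 0.0073.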